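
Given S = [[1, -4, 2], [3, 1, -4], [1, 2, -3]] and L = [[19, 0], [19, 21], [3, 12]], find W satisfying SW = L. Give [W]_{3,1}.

-4

Since S multiplies W on the left, W = S⁻¹L.
det S = -5, so S⁻¹ = [[-1, 8/5, -14/5], [-1, 1, -2], [-1, 6/5, -13/5]].
W = S⁻¹L = [[-1, 8/5, -14/5], [-1, 1, -2], [-1, 6/5, -13/5]] · [[19, 0], [19, 21], [3, 12]] = [[3, 0], [-6, -3], [-4, -6]].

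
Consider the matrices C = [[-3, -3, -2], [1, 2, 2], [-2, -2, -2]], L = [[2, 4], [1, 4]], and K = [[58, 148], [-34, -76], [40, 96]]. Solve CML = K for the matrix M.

M = [[-1, -4], [-4, -4], [-3, 4]]

Left-multiply by C⁻¹ and right-multiply by L⁻¹: M = C⁻¹KL⁻¹.
det C = 2, so C⁻¹ = [[0, -1, -1], [-1, 1, 2], [1, 0, -3/2]].
L has determinant 4; L⁻¹ = [[1, -1], [-1/4, 1/2]].
C⁻¹K = [[-6, -20], [-12, -32], [-2, 4]].
M = (C⁻¹K)L⁻¹ = [[-1, -4], [-4, -4], [-3, 4]].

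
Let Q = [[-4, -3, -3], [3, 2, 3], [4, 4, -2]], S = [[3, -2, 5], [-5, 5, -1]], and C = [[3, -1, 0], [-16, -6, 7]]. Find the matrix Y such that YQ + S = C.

Y = [[1, 0, 1], [-5, -5, -4]]

YQ = C − S = [[0, 1, -5], [-11, -11, 8]].
Q is on the right of Y, so right-multiply by Q⁻¹: Y = (C − S)Q⁻¹.
Q has determinant -2; Q⁻¹ = [[8, 9, 3/2], [-9, -10, -3/2], [-2, -2, -1/2]].
Y = (C − S)Q⁻¹ = [[1, 0, 1], [-5, -5, -4]].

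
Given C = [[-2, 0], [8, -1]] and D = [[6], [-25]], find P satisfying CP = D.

Left-multiplying both sides by C⁻¹ gives P = C⁻¹D.
det C = 2; the adjugate gives C⁻¹ = [[-1/2, 0], [-4, -1]].
P = C⁻¹D = [[-1/2, 0], [-4, -1]] · [[6], [-25]] = [[-3], [1]].

P = [[-3], [1]]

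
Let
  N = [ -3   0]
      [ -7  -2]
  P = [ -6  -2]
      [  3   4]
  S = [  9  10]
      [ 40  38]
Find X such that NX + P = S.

X = [[-5, -4], [-1, -3]]

NX = S − P = [[15, 12], [37, 34]].
Left-multiplying both sides by N⁻¹ gives X = N⁻¹(S − P).
det N = 6; the adjugate gives N⁻¹ = [[-1/3, 0], [7/6, -1/2]].
X = N⁻¹(S − P) = [[-5, -4], [-1, -3]].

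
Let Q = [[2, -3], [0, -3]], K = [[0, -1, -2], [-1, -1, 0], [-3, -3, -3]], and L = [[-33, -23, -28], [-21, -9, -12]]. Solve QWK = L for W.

Left-multiply by Q⁻¹ and right-multiply by K⁻¹: W = Q⁻¹LK⁻¹.
det Q = -6, so Q⁻¹ = [[1/2, -1/2], [0, -1/3]].
K has determinant 3; K⁻¹ = [[1, 1, -2/3], [-1, -2, 2/3], [0, 1, -1/3]].
Q⁻¹L = [[-6, -7, -8], [7, 3, 4]].
W = (Q⁻¹L)K⁻¹ = [[1, 0, 2], [4, 5, -4]].

W = [[1, 0, 2], [4, 5, -4]]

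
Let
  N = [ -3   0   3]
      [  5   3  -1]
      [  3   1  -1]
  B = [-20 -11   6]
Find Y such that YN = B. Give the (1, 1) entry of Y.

1

Since N sits to the right of Y, Y = BN⁻¹.
det N = -6, so N⁻¹ = [[1/3, -1/2, 3/2], [-1/3, 1, -2], [2/3, -1/2, 3/2]].
Y = BN⁻¹ = [[-20, -11, 6]] · [[1/3, -1/2, 3/2], [-1/3, 1, -2], [2/3, -1/2, 3/2]] = [[1, -4, 1]].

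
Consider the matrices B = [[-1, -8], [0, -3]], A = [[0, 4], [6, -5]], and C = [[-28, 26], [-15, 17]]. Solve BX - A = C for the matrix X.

X = [[4, 2], [3, -4]]

BX = C + A = [[-28, 30], [-9, 12]].
Since B multiplies X on the left, X = B⁻¹(C + A).
B has determinant 3; B⁻¹ = [[-1, 8/3], [0, -1/3]].
X = B⁻¹(C + A) = [[4, 2], [3, -4]].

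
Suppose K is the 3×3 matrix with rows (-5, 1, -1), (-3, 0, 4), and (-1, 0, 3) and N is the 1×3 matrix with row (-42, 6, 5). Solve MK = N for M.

Right-multiplying both sides by K⁻¹ gives M = NK⁻¹.
det K = 5, so K⁻¹ = [[0, -3/5, 4/5], [1, -16/5, 23/5], [0, -1/5, 3/5]].
M = NK⁻¹ = [[-42, 6, 5]] · [[0, -3/5, 4/5], [1, -16/5, 23/5], [0, -1/5, 3/5]] = [[6, 5, -3]].

M = [[6, 5, -3]]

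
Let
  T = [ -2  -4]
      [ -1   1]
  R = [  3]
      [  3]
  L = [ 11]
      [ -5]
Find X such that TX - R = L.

TX = L + R = [[14], [-2]].
Left-multiplying both sides by T⁻¹ gives X = T⁻¹(L + R).
det T = -6; the adjugate gives T⁻¹ = [[-1/6, -2/3], [-1/6, 1/3]].
X = T⁻¹(L + R) = [[-1], [-3]].

X = [[-1], [-3]]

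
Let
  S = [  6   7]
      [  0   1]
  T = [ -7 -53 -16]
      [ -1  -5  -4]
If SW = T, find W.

Left-multiplying both sides by S⁻¹ gives W = S⁻¹T.
S has determinant 6; S⁻¹ = [[1/6, -7/6], [0, 1]].
W = S⁻¹T = [[1/6, -7/6], [0, 1]] · [[-7, -53, -16], [-1, -5, -4]] = [[0, -3, 2], [-1, -5, -4]].

W = [[0, -3, 2], [-1, -5, -4]]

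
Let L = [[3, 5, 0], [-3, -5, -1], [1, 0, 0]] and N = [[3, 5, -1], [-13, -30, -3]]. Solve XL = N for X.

X = [[2, 1, 0], [-3, 3, 5]]

Right-multiplying both sides by L⁻¹ gives X = NL⁻¹.
det L = -5; the adjugate gives L⁻¹ = [[0, 0, 1], [1/5, 0, -3/5], [-1, -1, 0]].
X = NL⁻¹ = [[3, 5, -1], [-13, -30, -3]] · [[0, 0, 1], [1/5, 0, -3/5], [-1, -1, 0]] = [[2, 1, 0], [-3, 3, 5]].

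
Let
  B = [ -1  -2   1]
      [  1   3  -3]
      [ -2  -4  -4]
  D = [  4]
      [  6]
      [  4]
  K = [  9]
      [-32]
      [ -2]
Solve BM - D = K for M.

M = [[1], [-5], [4]]

BM = K + D = [[13], [-26], [2]].
B is on the left of M, so left-multiply by B⁻¹: M = B⁻¹(K + D).
det B = 6, so B⁻¹ = [[-4, -2, 1/2], [5/3, 1, -1/3], [1/3, 0, -1/6]].
M = B⁻¹(K + D) = [[1], [-5], [4]].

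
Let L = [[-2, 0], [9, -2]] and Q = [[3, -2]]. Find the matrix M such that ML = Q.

M = [[3, 1]]

Since L sits to the right of M, M = QL⁻¹.
L has determinant 4; L⁻¹ = [[-1/2, 0], [-9/4, -1/2]].
M = QL⁻¹ = [[3, -2]] · [[-1/2, 0], [-9/4, -1/2]] = [[3, 1]].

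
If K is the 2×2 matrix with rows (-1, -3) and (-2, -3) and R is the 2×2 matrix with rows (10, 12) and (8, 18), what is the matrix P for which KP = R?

K is on the left of P, so left-multiply by K⁻¹: P = K⁻¹R.
K has determinant -3; K⁻¹ = [[1, -1], [-2/3, 1/3]].
P = K⁻¹R = [[1, -1], [-2/3, 1/3]] · [[10, 12], [8, 18]] = [[2, -6], [-4, -2]].

P = [[2, -6], [-4, -2]]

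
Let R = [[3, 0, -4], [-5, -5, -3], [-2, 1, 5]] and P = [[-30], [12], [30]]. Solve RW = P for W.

R is on the left of W, so left-multiply by R⁻¹: W = R⁻¹P.
R has determinant -6; R⁻¹ = [[11/3, 2/3, 10/3], [-31/6, -7/6, -29/6], [5/2, 1/2, 5/2]].
W = R⁻¹P = [[11/3, 2/3, 10/3], [-31/6, -7/6, -29/6], [5/2, 1/2, 5/2]] · [[-30], [12], [30]] = [[-2], [-4], [6]].

W = [[-2], [-4], [6]]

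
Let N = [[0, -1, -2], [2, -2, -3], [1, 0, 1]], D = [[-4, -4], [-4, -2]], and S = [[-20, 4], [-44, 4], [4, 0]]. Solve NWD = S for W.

Left-multiply by N⁻¹ and right-multiply by D⁻¹: W = N⁻¹SD⁻¹.
det N = 1, so N⁻¹ = [[-2, 1, -1], [-5, 2, -4], [2, -1, 2]].
det D = -8, so D⁻¹ = [[1/4, -1/2], [-1/2, 1/2]].
N⁻¹S = [[-8, -4], [-4, -12], [12, 4]].
W = (N⁻¹S)D⁻¹ = [[0, 2], [5, -4], [1, -4]].

W = [[0, 2], [5, -4], [1, -4]]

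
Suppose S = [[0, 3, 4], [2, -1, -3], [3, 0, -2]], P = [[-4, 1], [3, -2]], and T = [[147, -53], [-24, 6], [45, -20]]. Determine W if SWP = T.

W = S⁻¹TP⁻¹ (apply S⁻¹ on the left and P⁻¹ on the right).
det S = -3; the adjugate gives S⁻¹ = [[-2/3, -2, 5/3], [5/3, 4, -8/3], [-1, -3, 2]].
P has determinant 5; P⁻¹ = [[-2/5, -1/5], [-3/5, -4/5]].
S⁻¹T = [[25, -10], [29, -11], [15, -5]].
W = (S⁻¹T)P⁻¹ = [[-4, 3], [-5, 3], [-3, 1]].

W = [[-4, 3], [-5, 3], [-3, 1]]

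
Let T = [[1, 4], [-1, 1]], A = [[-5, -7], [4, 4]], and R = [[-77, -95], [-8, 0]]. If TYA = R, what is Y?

Y = T⁻¹RA⁻¹ (apply T⁻¹ on the left and A⁻¹ on the right).
det T = 5; the adjugate gives T⁻¹ = [[1/5, -4/5], [1/5, 1/5]].
A has determinant 8; A⁻¹ = [[1/2, 7/8], [-1/2, -5/8]].
T⁻¹R = [[-9, -19], [-17, -19]].
Y = (T⁻¹R)A⁻¹ = [[5, 4], [1, -3]].

Y = [[5, 4], [1, -3]]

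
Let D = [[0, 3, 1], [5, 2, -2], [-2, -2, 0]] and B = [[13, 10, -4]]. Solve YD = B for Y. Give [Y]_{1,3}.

Right-multiplying both sides by D⁻¹ gives Y = BD⁻¹.
det D = 6, so D⁻¹ = [[-2/3, -1/3, -4/3], [2/3, 1/3, 5/6], [-1, -1, -5/2]].
Y = BD⁻¹ = [[13, 10, -4]] · [[-2/3, -1/3, -4/3], [2/3, 1/3, 5/6], [-1, -1, -5/2]] = [[2, 3, 1]].

1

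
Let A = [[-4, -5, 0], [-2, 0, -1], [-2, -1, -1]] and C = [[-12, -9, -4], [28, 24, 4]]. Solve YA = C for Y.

A is on the right of Y, so right-multiply by A⁻¹: Y = CA⁻¹.
A has determinant 4; A⁻¹ = [[-1/4, -5/4, 5/4], [0, 1, -1], [1/2, 3/2, -5/2]].
Y = CA⁻¹ = [[-12, -9, -4], [28, 24, 4]] · [[-1/4, -5/4, 5/4], [0, 1, -1], [1/2, 3/2, -5/2]] = [[1, 0, 4], [-5, -5, 1]].

Y = [[1, 0, 4], [-5, -5, 1]]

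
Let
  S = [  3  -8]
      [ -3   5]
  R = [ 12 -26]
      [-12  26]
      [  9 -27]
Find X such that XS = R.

S is on the right of X, so right-multiply by S⁻¹: X = RS⁻¹.
det S = -9; the adjugate gives S⁻¹ = [[-5/9, -8/9], [-1/3, -1/3]].
X = RS⁻¹ = [[12, -26], [-12, 26], [9, -27]] · [[-5/9, -8/9], [-1/3, -1/3]] = [[2, -2], [-2, 2], [4, 1]].

X = [[2, -2], [-2, 2], [4, 1]]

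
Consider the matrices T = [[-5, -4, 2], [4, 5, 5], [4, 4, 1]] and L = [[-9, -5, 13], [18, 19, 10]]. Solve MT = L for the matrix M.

M = [[1, 3, -4], [-2, 3, -1]]

Since T sits to the right of M, M = LT⁻¹.
T has determinant 3; T⁻¹ = [[-5, 4, -10], [16/3, -13/3, 11], [-4/3, 4/3, -3]].
M = LT⁻¹ = [[-9, -5, 13], [18, 19, 10]] · [[-5, 4, -10], [16/3, -13/3, 11], [-4/3, 4/3, -3]] = [[1, 3, -4], [-2, 3, -1]].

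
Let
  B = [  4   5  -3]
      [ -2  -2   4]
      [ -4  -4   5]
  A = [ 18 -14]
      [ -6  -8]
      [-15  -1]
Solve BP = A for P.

P = [[4, -1], [1, -5], [1, -5]]

Left-multiplying both sides by B⁻¹ gives P = B⁻¹A.
det B = -6; the adjugate gives B⁻¹ = [[-1, 13/6, -7/3], [1, -4/3, 5/3], [0, 2/3, -1/3]].
P = B⁻¹A = [[-1, 13/6, -7/3], [1, -4/3, 5/3], [0, 2/3, -1/3]] · [[18, -14], [-6, -8], [-15, -1]] = [[4, -1], [1, -5], [1, -5]].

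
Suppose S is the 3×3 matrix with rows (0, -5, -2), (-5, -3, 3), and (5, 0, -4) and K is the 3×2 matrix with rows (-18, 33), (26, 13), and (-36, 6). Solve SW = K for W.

Since S multiplies W on the left, W = S⁻¹K.
det S = -5, so S⁻¹ = [[-12/5, 4, 21/5], [1, -2, -2], [-3, 5, 5]].
W = S⁻¹K = [[-12/5, 4, 21/5], [1, -2, -2], [-3, 5, 5]] · [[-18, 33], [26, 13], [-36, 6]] = [[-4, -2], [2, -5], [4, -4]].

W = [[-4, -2], [2, -5], [4, -4]]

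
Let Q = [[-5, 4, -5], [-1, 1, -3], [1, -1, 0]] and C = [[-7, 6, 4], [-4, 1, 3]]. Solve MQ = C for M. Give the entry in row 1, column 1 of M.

1

Right-multiplying both sides by Q⁻¹ gives M = CQ⁻¹.
Q has determinant 3; Q⁻¹ = [[-1, 5/3, -7/3], [-1, 5/3, -10/3], [0, -1/3, -1/3]].
M = CQ⁻¹ = [[-7, 6, 4], [-4, 1, 3]] · [[-1, 5/3, -7/3], [-1, 5/3, -10/3], [0, -1/3, -1/3]] = [[1, -3, -5], [3, -6, 5]].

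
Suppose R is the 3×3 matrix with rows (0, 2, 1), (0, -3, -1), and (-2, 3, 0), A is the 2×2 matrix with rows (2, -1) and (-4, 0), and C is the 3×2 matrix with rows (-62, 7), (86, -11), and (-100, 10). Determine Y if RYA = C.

Y = R⁻¹CA⁻¹ (apply R⁻¹ on the left and A⁻¹ on the right).
R has determinant -2; R⁻¹ = [[-3/2, -3/2, -1/2], [-1, -1, 0], [3, 2, 0]].
det A = -4, so A⁻¹ = [[0, -1/4], [-1, -1/2]].
R⁻¹C = [[14, 1], [-24, 4], [-14, -1]].
Y = (R⁻¹C)A⁻¹ = [[-1, -4], [-4, 4], [1, 4]].

Y = [[-1, -4], [-4, 4], [1, 4]]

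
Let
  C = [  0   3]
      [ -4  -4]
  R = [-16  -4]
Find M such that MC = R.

Since C sits to the right of M, M = RC⁻¹.
det C = 12; the adjugate gives C⁻¹ = [[-1/3, -1/4], [1/3, 0]].
M = RC⁻¹ = [[-16, -4]] · [[-1/3, -1/4], [1/3, 0]] = [[4, 4]].

M = [[4, 4]]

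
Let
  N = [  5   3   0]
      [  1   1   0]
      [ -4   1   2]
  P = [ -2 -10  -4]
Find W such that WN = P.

Right-multiplying both sides by N⁻¹ gives W = PN⁻¹.
det N = 4, so N⁻¹ = [[1/2, -3/2, 0], [-1/2, 5/2, 0], [5/4, -17/4, 1/2]].
W = PN⁻¹ = [[-2, -10, -4]] · [[1/2, -3/2, 0], [-1/2, 5/2, 0], [5/4, -17/4, 1/2]] = [[-1, -5, -2]].

W = [[-1, -5, -2]]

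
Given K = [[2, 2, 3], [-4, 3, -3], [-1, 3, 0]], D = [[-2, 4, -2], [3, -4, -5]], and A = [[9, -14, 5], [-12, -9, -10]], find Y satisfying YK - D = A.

YK = A + D = [[7, -10, 3], [-9, -13, -15]].
Since K sits to the right of Y, Y = (A + D)K⁻¹.
det K = -3, so K⁻¹ = [[-3, -3, 5], [-1, -1, 2], [3, 8/3, -14/3]].
Y = (A + D)K⁻¹ = [[-2, -3, 1], [-5, 0, -1]].

Y = [[-2, -3, 1], [-5, 0, -1]]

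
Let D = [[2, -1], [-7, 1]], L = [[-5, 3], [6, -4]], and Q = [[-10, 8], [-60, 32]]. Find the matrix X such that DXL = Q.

Isolating X: multiply by D⁻¹ from the left and L⁻¹ from the right, so X = D⁻¹QL⁻¹.
det D = -5, so D⁻¹ = [[-1/5, -1/5], [-7/5, -2/5]].
det L = 2, so L⁻¹ = [[-2, -3/2], [-3, -5/2]].
D⁻¹Q = [[14, -8], [38, -24]].
X = (D⁻¹Q)L⁻¹ = [[-4, -1], [-4, 3]].

X = [[-4, -1], [-4, 3]]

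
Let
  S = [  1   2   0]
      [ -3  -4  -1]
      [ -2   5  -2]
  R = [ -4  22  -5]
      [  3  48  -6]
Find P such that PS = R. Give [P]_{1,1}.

Right-multiplying both sides by S⁻¹ gives P = RS⁻¹.
det S = 5; the adjugate gives S⁻¹ = [[13/5, 4/5, -2/5], [-4/5, -2/5, 1/5], [-23/5, -9/5, 2/5]].
P = RS⁻¹ = [[-4, 22, -5], [3, 48, -6]] · [[13/5, 4/5, -2/5], [-4/5, -2/5, 1/5], [-23/5, -9/5, 2/5]] = [[-5, -3, 4], [-3, -6, 6]].

-5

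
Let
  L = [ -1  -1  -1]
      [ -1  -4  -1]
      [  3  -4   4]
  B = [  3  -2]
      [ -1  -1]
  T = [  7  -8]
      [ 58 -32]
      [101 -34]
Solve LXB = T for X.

Isolating X: multiply by L⁻¹ from the left and B⁻¹ from the right, so X = L⁻¹TB⁻¹.
det L = 3, so L⁻¹ = [[-20/3, 8/3, -1], [1/3, -1/3, 0], [16/3, -7/3, 1]].
det B = -5; the adjugate gives B⁻¹ = [[1/5, -2/5], [-1/5, -3/5]].
L⁻¹T = [[7, 2], [-17, 8], [3, -2]].
X = (L⁻¹T)B⁻¹ = [[1, -4], [-5, 2], [1, 0]].

X = [[1, -4], [-5, 2], [1, 0]]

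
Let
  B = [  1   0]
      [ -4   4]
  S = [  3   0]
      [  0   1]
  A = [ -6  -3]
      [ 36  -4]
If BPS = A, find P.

Left-multiply by B⁻¹ and right-multiply by S⁻¹: P = B⁻¹AS⁻¹.
det B = 4, so B⁻¹ = [[1, 0], [1, 1/4]].
det S = 3; the adjugate gives S⁻¹ = [[1/3, 0], [0, 1]].
B⁻¹A = [[-6, -3], [3, -4]].
P = (B⁻¹A)S⁻¹ = [[-2, -3], [1, -4]].

P = [[-2, -3], [1, -4]]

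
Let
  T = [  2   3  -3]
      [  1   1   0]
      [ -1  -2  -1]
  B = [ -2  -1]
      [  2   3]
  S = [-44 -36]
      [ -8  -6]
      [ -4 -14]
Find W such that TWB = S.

Isolating W: multiply by T⁻¹ from the left and B⁻¹ from the right, so W = T⁻¹SB⁻¹.
T has determinant 4; T⁻¹ = [[-1/4, 9/4, 3/4], [1/4, -5/4, -3/4], [-1/4, 1/4, -1/4]].
det B = -4, so B⁻¹ = [[-3/4, -1/4], [1/2, 1/2]].
T⁻¹S = [[-10, -15], [2, 9], [10, 11]].
W = (T⁻¹S)B⁻¹ = [[0, -5], [3, 4], [-2, 3]].

W = [[0, -5], [3, 4], [-2, 3]]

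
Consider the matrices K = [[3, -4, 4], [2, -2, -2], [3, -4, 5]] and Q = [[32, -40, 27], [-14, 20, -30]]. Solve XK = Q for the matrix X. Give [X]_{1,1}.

5

Right-multiplying both sides by K⁻¹ gives X = QK⁻¹.
K has determinant 2; K⁻¹ = [[-9, 2, 8], [-8, 3/2, 7], [-1, 0, 1]].
X = QK⁻¹ = [[32, -40, 27], [-14, 20, -30]] · [[-9, 2, 8], [-8, 3/2, 7], [-1, 0, 1]] = [[5, 4, 3], [-4, 2, -2]].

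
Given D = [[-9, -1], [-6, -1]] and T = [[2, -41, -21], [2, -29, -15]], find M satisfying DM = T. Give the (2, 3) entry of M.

Since D multiplies M on the left, M = D⁻¹T.
D has determinant 3; D⁻¹ = [[-1/3, 1/3], [2, -3]].
M = D⁻¹T = [[-1/3, 1/3], [2, -3]] · [[2, -41, -21], [2, -29, -15]] = [[0, 4, 2], [-2, 5, 3]].

3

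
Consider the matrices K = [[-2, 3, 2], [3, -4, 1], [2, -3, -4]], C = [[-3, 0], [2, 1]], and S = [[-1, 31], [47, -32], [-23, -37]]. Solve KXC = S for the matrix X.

X = K⁻¹SC⁻¹ (apply K⁻¹ on the left and C⁻¹ on the right).
det K = 2, so K⁻¹ = [[19/2, 3, 11/2], [7, 2, 4], [-1/2, 0, -1/2]].
det C = -3; the adjugate gives C⁻¹ = [[-1/3, 0], [2/3, 1]].
K⁻¹S = [[5, -5], [-5, 5], [12, 3]].
X = (K⁻¹S)C⁻¹ = [[-5, -5], [5, 5], [-2, 3]].

X = [[-5, -5], [5, 5], [-2, 3]]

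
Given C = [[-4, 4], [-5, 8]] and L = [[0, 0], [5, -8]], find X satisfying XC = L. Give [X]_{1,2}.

C is on the right of X, so right-multiply by C⁻¹: X = LC⁻¹.
det C = -12, so C⁻¹ = [[-2/3, 1/3], [-5/12, 1/3]].
X = LC⁻¹ = [[0, 0], [5, -8]] · [[-2/3, 1/3], [-5/12, 1/3]] = [[0, 0], [0, -1]].

0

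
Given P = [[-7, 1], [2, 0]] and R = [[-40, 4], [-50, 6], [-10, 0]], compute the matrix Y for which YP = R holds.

Y = [[4, -6], [6, -4], [0, -5]]

Right-multiplying both sides by P⁻¹ gives Y = RP⁻¹.
det P = -2, so P⁻¹ = [[0, 1/2], [1, 7/2]].
Y = RP⁻¹ = [[-40, 4], [-50, 6], [-10, 0]] · [[0, 1/2], [1, 7/2]] = [[4, -6], [6, -4], [0, -5]].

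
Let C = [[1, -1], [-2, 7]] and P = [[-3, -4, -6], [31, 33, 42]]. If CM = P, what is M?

C is on the left of M, so left-multiply by C⁻¹: M = C⁻¹P.
det C = 5; the adjugate gives C⁻¹ = [[7/5, 1/5], [2/5, 1/5]].
M = C⁻¹P = [[7/5, 1/5], [2/5, 1/5]] · [[-3, -4, -6], [31, 33, 42]] = [[2, 1, 0], [5, 5, 6]].

M = [[2, 1, 0], [5, 5, 6]]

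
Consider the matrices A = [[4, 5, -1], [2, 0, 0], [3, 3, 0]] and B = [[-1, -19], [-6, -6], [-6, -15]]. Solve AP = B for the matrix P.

P = [[-3, -3], [1, -2], [-6, -3]]

Since A multiplies P on the left, P = A⁻¹B.
det A = -6, so A⁻¹ = [[0, 1/2, 0], [0, -1/2, 1/3], [-1, -1/2, 5/3]].
P = A⁻¹B = [[0, 1/2, 0], [0, -1/2, 1/3], [-1, -1/2, 5/3]] · [[-1, -19], [-6, -6], [-6, -15]] = [[-3, -3], [1, -2], [-6, -3]].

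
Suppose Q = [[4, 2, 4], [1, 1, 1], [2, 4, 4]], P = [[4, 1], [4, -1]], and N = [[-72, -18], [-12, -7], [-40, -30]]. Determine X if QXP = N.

X = [[0, -1], [-1, 4], [-4, -1]]

Left-multiply by Q⁻¹ and right-multiply by P⁻¹: X = Q⁻¹NP⁻¹.
Q has determinant 4; Q⁻¹ = [[0, 2, -1/2], [-1/2, 2, 0], [1/2, -3, 1/2]].
P has determinant -8; P⁻¹ = [[1/8, 1/8], [1/2, -1/2]].
Q⁻¹N = [[-4, 1], [12, -5], [-20, -3]].
X = (Q⁻¹N)P⁻¹ = [[0, -1], [-1, 4], [-4, -1]].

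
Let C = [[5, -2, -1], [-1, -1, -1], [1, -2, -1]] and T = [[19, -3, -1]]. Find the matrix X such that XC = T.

X = [[4, -1, -2]]

C is on the right of X, so right-multiply by C⁻¹: X = TC⁻¹.
det C = -4, so C⁻¹ = [[1/4, 0, -1/4], [1/2, 1, -3/2], [-3/4, -2, 7/4]].
X = TC⁻¹ = [[19, -3, -1]] · [[1/4, 0, -1/4], [1/2, 1, -3/2], [-3/4, -2, 7/4]] = [[4, -1, -2]].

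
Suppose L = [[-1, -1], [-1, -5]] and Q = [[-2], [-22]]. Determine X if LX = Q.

X = [[-3], [5]]

L is on the left of X, so left-multiply by L⁻¹: X = L⁻¹Q.
det L = 4; the adjugate gives L⁻¹ = [[-5/4, 1/4], [1/4, -1/4]].
X = L⁻¹Q = [[-5/4, 1/4], [1/4, -1/4]] · [[-2], [-22]] = [[-3], [5]].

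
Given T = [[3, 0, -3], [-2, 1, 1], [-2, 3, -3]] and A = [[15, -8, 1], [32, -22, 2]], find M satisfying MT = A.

M = [[5, 4, -4], [4, -4, -6]]

Since T sits to the right of M, M = AT⁻¹.
T has determinant -6; T⁻¹ = [[1, 3/2, -1/2], [4/3, 5/2, -1/2], [2/3, 3/2, -1/2]].
M = AT⁻¹ = [[15, -8, 1], [32, -22, 2]] · [[1, 3/2, -1/2], [4/3, 5/2, -1/2], [2/3, 3/2, -1/2]] = [[5, 4, -4], [4, -4, -6]].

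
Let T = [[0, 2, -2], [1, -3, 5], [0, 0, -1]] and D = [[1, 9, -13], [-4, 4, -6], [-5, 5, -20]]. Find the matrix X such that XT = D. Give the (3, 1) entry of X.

-5

Right-multiplying both sides by T⁻¹ gives X = DT⁻¹.
T has determinant 2; T⁻¹ = [[3/2, 1, 2], [1/2, 0, -1], [0, 0, -1]].
X = DT⁻¹ = [[1, 9, -13], [-4, 4, -6], [-5, 5, -20]] · [[3/2, 1, 2], [1/2, 0, -1], [0, 0, -1]] = [[6, 1, 6], [-4, -4, -6], [-5, -5, 5]].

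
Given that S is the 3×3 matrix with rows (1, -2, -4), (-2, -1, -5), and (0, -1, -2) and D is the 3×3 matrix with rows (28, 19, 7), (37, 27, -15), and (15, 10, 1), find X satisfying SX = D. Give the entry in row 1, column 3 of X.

S is on the left of X, so left-multiply by S⁻¹: X = S⁻¹D.
det S = -3; the adjugate gives S⁻¹ = [[1, 0, -2], [4/3, 2/3, -13/3], [-2/3, -1/3, 5/3]].
X = S⁻¹D = [[1, 0, -2], [4/3, 2/3, -13/3], [-2/3, -1/3, 5/3]] · [[28, 19, 7], [37, 27, -15], [15, 10, 1]] = [[-2, -1, 5], [-3, 0, -5], [-6, -5, 2]].

5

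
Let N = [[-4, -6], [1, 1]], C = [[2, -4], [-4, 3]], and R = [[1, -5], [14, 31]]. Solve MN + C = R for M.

M = [[0, -1], [-5, -2]]

MN = R − C = [[-1, -1], [18, 28]].
Right-multiplying both sides by N⁻¹ gives M = (R − C)N⁻¹.
det N = 2, so N⁻¹ = [[1/2, 3], [-1/2, -2]].
M = (R − C)N⁻¹ = [[0, -1], [-5, -2]].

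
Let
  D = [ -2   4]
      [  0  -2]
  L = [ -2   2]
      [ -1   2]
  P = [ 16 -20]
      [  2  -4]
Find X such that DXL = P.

X = [[3, 4], [0, 1]]

X = D⁻¹PL⁻¹ (apply D⁻¹ on the left and L⁻¹ on the right).
det D = 4, so D⁻¹ = [[-1/2, -1], [0, -1/2]].
det L = -2; the adjugate gives L⁻¹ = [[-1, 1], [-1/2, 1]].
D⁻¹P = [[-10, 14], [-1, 2]].
X = (D⁻¹P)L⁻¹ = [[3, 4], [0, 1]].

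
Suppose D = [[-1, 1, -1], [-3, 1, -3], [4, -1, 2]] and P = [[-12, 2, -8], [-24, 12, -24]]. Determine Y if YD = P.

Y = [[-2, 2, -2], [6, 6, 0]]

Right-multiplying both sides by D⁻¹ gives Y = PD⁻¹.
det D = -4; the adjugate gives D⁻¹ = [[1/4, 1/4, 1/2], [3/2, -1/2, 0], [1/4, -3/4, -1/2]].
Y = PD⁻¹ = [[-12, 2, -8], [-24, 12, -24]] · [[1/4, 1/4, 1/2], [3/2, -1/2, 0], [1/4, -3/4, -1/2]] = [[-2, 2, -2], [6, 6, 0]].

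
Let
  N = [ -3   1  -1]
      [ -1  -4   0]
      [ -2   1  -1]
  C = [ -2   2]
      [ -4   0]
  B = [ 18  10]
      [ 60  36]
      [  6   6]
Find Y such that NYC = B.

Y = [[-2, 4], [-4, 5], [-3, 0]]

Left-multiply by N⁻¹ and right-multiply by C⁻¹: Y = N⁻¹BC⁻¹.
N has determinant -4; N⁻¹ = [[-1, 0, 1], [1/4, -1/4, -1/4], [9/4, -1/4, -13/4]].
C has determinant 8; C⁻¹ = [[0, -1/4], [1/2, -1/4]].
N⁻¹B = [[-12, -4], [-12, -8], [6, -6]].
Y = (N⁻¹B)C⁻¹ = [[-2, 4], [-4, 5], [-3, 0]].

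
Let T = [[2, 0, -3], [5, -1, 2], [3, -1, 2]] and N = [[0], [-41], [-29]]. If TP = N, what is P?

Since T multiplies P on the left, P = T⁻¹N.
det T = 6, so T⁻¹ = [[0, 1/2, -1/2], [-2/3, 13/6, -19/6], [-1/3, 1/3, -1/3]].
P = T⁻¹N = [[0, 1/2, -1/2], [-2/3, 13/6, -19/6], [-1/3, 1/3, -1/3]] · [[0], [-41], [-29]] = [[-6], [3], [-4]].

P = [[-6], [3], [-4]]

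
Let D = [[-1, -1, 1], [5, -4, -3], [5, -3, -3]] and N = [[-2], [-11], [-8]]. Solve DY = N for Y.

Left-multiplying both sides by D⁻¹ gives Y = D⁻¹N.
D has determinant 2; D⁻¹ = [[3/2, -3, 7/2], [0, -1, 1], [5/2, -4, 9/2]].
Y = D⁻¹N = [[3/2, -3, 7/2], [0, -1, 1], [5/2, -4, 9/2]] · [[-2], [-11], [-8]] = [[2], [3], [3]].

Y = [[2], [3], [3]]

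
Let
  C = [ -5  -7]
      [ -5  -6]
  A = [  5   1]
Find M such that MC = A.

Right-multiplying both sides by C⁻¹ gives M = AC⁻¹.
C has determinant -5; C⁻¹ = [[6/5, -7/5], [-1, 1]].
M = AC⁻¹ = [[5, 1]] · [[6/5, -7/5], [-1, 1]] = [[5, -6]].

M = [[5, -6]]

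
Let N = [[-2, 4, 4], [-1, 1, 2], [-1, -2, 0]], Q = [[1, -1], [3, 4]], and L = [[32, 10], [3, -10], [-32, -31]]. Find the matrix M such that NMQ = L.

M = [[3, 1], [1, 4], [4, -2]]

Left-multiply by N⁻¹ and right-multiply by Q⁻¹: M = N⁻¹LQ⁻¹.
N has determinant -4; N⁻¹ = [[-1, 2, -1], [1/2, -1, 0], [-3/4, 2, -1/2]].
det Q = 7, so Q⁻¹ = [[4/7, 1/7], [-3/7, 1/7]].
N⁻¹L = [[6, 1], [13, 15], [-2, -12]].
M = (N⁻¹L)Q⁻¹ = [[3, 1], [1, 4], [4, -2]].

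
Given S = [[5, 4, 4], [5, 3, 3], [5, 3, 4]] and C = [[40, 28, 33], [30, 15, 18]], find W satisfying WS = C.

W = [[4, -1, 5], [-3, 6, 3]]

S is on the right of W, so right-multiply by S⁻¹: W = CS⁻¹.
det S = -5; the adjugate gives S⁻¹ = [[-3/5, 4/5, 0], [1, 0, -1], [0, -1, 1]].
W = CS⁻¹ = [[40, 28, 33], [30, 15, 18]] · [[-3/5, 4/5, 0], [1, 0, -1], [0, -1, 1]] = [[4, -1, 5], [-3, 6, 3]].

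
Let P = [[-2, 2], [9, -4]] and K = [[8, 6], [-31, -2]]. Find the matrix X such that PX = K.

X = [[-3, 2], [1, 5]]

Since P multiplies X on the left, X = P⁻¹K.
det P = -10, so P⁻¹ = [[2/5, 1/5], [9/10, 1/5]].
X = P⁻¹K = [[2/5, 1/5], [9/10, 1/5]] · [[8, 6], [-31, -2]] = [[-3, 2], [1, 5]].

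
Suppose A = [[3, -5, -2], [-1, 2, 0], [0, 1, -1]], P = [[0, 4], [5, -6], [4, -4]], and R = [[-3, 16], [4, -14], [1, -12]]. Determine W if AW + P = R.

W = [[1, 0], [0, -4], [3, 4]]

AW = R − P = [[-3, 12], [-1, -8], [-3, -8]].
A is on the left of W, so left-multiply by A⁻¹: W = A⁻¹(R − P).
A has determinant 1; A⁻¹ = [[-2, -7, 4], [-1, -3, 2], [-1, -3, 1]].
W = A⁻¹(R − P) = [[1, 0], [0, -4], [3, 4]].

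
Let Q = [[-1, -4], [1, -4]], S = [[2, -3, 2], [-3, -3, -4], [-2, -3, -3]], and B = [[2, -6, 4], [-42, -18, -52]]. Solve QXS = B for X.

Isolating X: multiply by Q⁻¹ from the left and S⁻¹ from the right, so X = Q⁻¹BS⁻¹.
det Q = 8, so Q⁻¹ = [[-1/2, 1/2], [-1/8, -1/8]].
det S = 3; the adjugate gives S⁻¹ = [[-1, -5, 6], [-1/3, -2/3, 2/3], [1, 4, -5]].
Q⁻¹B = [[-22, -6, -28], [5, 3, 6]].
X = (Q⁻¹B)S⁻¹ = [[-4, 2, 4], [0, -3, 2]].

X = [[-4, 2, 4], [0, -3, 2]]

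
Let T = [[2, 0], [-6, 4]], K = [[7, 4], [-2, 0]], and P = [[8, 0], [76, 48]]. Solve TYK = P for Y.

Y = [[0, -2], [3, -2]]

Y = T⁻¹PK⁻¹ (apply T⁻¹ on the left and K⁻¹ on the right).
T has determinant 8; T⁻¹ = [[1/2, 0], [3/4, 1/4]].
K has determinant 8; K⁻¹ = [[0, -1/2], [1/4, 7/8]].
T⁻¹P = [[4, 0], [25, 12]].
Y = (T⁻¹P)K⁻¹ = [[0, -2], [3, -2]].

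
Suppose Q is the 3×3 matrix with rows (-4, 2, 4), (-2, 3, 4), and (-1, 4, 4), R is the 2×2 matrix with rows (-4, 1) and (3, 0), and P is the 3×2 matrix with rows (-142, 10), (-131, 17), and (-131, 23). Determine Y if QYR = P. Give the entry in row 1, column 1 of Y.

Isolating Y: multiply by Q⁻¹ from the left and R⁻¹ from the right, so Y = Q⁻¹PR⁻¹.
det Q = 4; the adjugate gives Q⁻¹ = [[-1, 2, -1], [1, -3, 2], [-5/4, 7/2, -2]].
R has determinant -3; R⁻¹ = [[0, 1/3], [1, 4/3]].
Q⁻¹P = [[11, 1], [-11, 5], [-19, 1]].
Y = (Q⁻¹P)R⁻¹ = [[1, 5], [5, 3], [1, -5]].

1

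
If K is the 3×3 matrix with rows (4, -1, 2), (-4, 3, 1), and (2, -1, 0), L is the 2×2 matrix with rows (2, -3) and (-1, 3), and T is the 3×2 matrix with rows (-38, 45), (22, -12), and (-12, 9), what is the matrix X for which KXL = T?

X = [[-2, -3], [5, 0], [-5, 2]]

Left-multiply by K⁻¹ and right-multiply by L⁻¹: X = K⁻¹TL⁻¹.
det K = -2; the adjugate gives K⁻¹ = [[-1/2, 1, 7/2], [-1, 2, 6], [1, -1, -4]].
det L = 3, so L⁻¹ = [[1, 1], [1/3, 2/3]].
K⁻¹T = [[-1, -3], [10, -15], [-12, 21]].
X = (K⁻¹T)L⁻¹ = [[-2, -3], [5, 0], [-5, 2]].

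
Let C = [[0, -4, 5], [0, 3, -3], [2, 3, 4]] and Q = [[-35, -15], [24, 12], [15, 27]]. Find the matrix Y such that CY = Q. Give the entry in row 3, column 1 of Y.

-3

Since C multiplies Y on the left, Y = C⁻¹Q.
C has determinant -6; C⁻¹ = [[-7/2, -31/6, 1/2], [1, 5/3, 0], [1, 4/3, 0]].
Y = C⁻¹Q = [[-7/2, -31/6, 1/2], [1, 5/3, 0], [1, 4/3, 0]] · [[-35, -15], [24, 12], [15, 27]] = [[6, 4], [5, 5], [-3, 1]].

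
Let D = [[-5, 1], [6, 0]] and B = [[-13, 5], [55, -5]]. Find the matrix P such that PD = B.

Right-multiplying both sides by D⁻¹ gives P = BD⁻¹.
D has determinant -6; D⁻¹ = [[0, 1/6], [1, 5/6]].
P = BD⁻¹ = [[-13, 5], [55, -5]] · [[0, 1/6], [1, 5/6]] = [[5, 2], [-5, 5]].

P = [[5, 2], [-5, 5]]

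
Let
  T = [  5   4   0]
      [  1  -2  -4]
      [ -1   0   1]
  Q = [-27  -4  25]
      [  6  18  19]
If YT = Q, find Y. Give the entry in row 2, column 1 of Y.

Since T sits to the right of Y, Y = QT⁻¹.
T has determinant 2; T⁻¹ = [[-1, -2, -8], [3/2, 5/2, 10], [-1, -2, -7]].
Y = QT⁻¹ = [[-27, -4, 25], [6, 18, 19]] · [[-1, -2, -8], [3/2, 5/2, 10], [-1, -2, -7]] = [[-4, -6, 1], [2, -5, -1]].

2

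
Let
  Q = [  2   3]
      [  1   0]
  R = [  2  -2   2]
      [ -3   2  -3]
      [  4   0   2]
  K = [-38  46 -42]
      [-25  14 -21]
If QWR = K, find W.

W = Q⁻¹KR⁻¹ (apply Q⁻¹ on the left and R⁻¹ on the right).
det Q = -3; the adjugate gives Q⁻¹ = [[0, 1], [1/3, -2/3]].
det R = 4; the adjugate gives R⁻¹ = [[1, 1, 1/2], [-3/2, -1, 0], [-2, -2, -1/2]].
Q⁻¹K = [[-25, 14, -21], [4, 6, 0]].
W = (Q⁻¹K)R⁻¹ = [[-4, 3, -2], [-5, -2, 2]].

W = [[-4, 3, -2], [-5, -2, 2]]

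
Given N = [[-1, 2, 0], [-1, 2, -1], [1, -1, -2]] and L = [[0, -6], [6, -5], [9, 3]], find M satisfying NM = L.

N is on the left of M, so left-multiply by N⁻¹: M = N⁻¹L.
det N = -1; the adjugate gives N⁻¹ = [[5, -4, 2], [3, -2, 1], [1, -1, 0]].
M = N⁻¹L = [[5, -4, 2], [3, -2, 1], [1, -1, 0]] · [[0, -6], [6, -5], [9, 3]] = [[-6, -4], [-3, -5], [-6, -1]].

M = [[-6, -4], [-3, -5], [-6, -1]]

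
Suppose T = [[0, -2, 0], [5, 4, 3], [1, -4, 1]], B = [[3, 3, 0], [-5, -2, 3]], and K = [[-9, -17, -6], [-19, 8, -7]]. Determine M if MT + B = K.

M = [[-2, -3, 3], [-1, -2, -4]]

MT = K − B = [[-12, -20, -6], [-14, 10, -10]].
T is on the right of M, so right-multiply by T⁻¹: M = (K − B)T⁻¹.
T has determinant 4; T⁻¹ = [[4, 1/2, -3/2], [-1/2, 0, 0], [-6, -1/2, 5/2]].
M = (K − B)T⁻¹ = [[-2, -3, 3], [-1, -2, -4]].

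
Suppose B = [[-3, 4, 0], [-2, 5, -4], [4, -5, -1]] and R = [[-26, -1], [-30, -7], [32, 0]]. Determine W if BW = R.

W = [[6, -1], [-2, -1], [2, 1]]

Since B multiplies W on the left, W = B⁻¹R.
det B = 3; the adjugate gives B⁻¹ = [[-25/3, 4/3, -16/3], [-6, 1, -4], [-10/3, 1/3, -7/3]].
W = B⁻¹R = [[-25/3, 4/3, -16/3], [-6, 1, -4], [-10/3, 1/3, -7/3]] · [[-26, -1], [-30, -7], [32, 0]] = [[6, -1], [-2, -1], [2, 1]].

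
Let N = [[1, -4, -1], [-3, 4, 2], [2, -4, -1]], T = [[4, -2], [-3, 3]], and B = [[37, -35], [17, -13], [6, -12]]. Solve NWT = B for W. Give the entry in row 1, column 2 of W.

5

Isolating W: multiply by N⁻¹ from the left and T⁻¹ from the right, so W = N⁻¹BT⁻¹.
det N = -4; the adjugate gives N⁻¹ = [[-1, 0, 1], [-1/4, -1/4, -1/4], [-1, 1, 2]].
det T = 6; the adjugate gives T⁻¹ = [[1/2, 1/3], [1/2, 2/3]].
N⁻¹B = [[-31, 23], [-15, 15], [-8, -2]].
W = (N⁻¹B)T⁻¹ = [[-4, 5], [0, 5], [-5, -4]].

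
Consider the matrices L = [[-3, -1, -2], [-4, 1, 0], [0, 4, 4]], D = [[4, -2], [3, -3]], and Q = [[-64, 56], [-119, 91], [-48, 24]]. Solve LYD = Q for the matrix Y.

Isolating Y: multiply by L⁻¹ from the left and D⁻¹ from the right, so Y = L⁻¹QD⁻¹.
det L = 4; the adjugate gives L⁻¹ = [[1, -1, 1/2], [4, -3, 2], [-4, 3, -7/4]].
det D = -6; the adjugate gives D⁻¹ = [[1/2, -1/3], [1/2, -2/3]].
L⁻¹Q = [[31, -23], [5, -1], [-17, 7]].
Y = (L⁻¹Q)D⁻¹ = [[4, 5], [2, -1], [-5, 1]].

Y = [[4, 5], [2, -1], [-5, 1]]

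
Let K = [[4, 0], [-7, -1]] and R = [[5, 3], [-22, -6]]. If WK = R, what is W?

W = [[-4, -3], [5, 6]]

Right-multiplying both sides by K⁻¹ gives W = RK⁻¹.
K has determinant -4; K⁻¹ = [[1/4, 0], [-7/4, -1]].
W = RK⁻¹ = [[5, 3], [-22, -6]] · [[1/4, 0], [-7/4, -1]] = [[-4, -3], [5, 6]].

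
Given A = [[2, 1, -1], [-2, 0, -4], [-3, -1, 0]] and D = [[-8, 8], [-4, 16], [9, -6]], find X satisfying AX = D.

X = [[-4, 4], [3, -6], [3, -6]]

Since A multiplies X on the left, X = A⁻¹D.
det A = 2; the adjugate gives A⁻¹ = [[-2, 1/2, -2], [6, -3/2, 5], [1, -1/2, 1]].
X = A⁻¹D = [[-2, 1/2, -2], [6, -3/2, 5], [1, -1/2, 1]] · [[-8, 8], [-4, 16], [9, -6]] = [[-4, 4], [3, -6], [3, -6]].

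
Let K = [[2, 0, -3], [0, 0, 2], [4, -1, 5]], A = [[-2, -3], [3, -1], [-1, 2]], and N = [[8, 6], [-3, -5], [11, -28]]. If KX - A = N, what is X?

X = [[3, -3], [2, -1], [0, -3]]

KX = N + A = [[6, 3], [0, -6], [10, -26]].
Left-multiplying both sides by K⁻¹ gives X = K⁻¹(N + A).
K has determinant 4; K⁻¹ = [[1/2, 3/4, 0], [2, 11/2, -1], [0, 1/2, 0]].
X = K⁻¹(N + A) = [[3, -3], [2, -1], [0, -3]].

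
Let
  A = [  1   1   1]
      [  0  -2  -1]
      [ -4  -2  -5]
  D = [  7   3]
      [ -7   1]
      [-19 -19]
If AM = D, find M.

Left-multiplying both sides by A⁻¹ gives M = A⁻¹D.
A has determinant 4; A⁻¹ = [[2, 3/4, 1/4], [1, -1/4, 1/4], [-2, -1/2, -1/2]].
M = A⁻¹D = [[2, 3/4, 1/4], [1, -1/4, 1/4], [-2, -1/2, -1/2]] · [[7, 3], [-7, 1], [-19, -19]] = [[4, 2], [4, -2], [-1, 3]].

M = [[4, 2], [4, -2], [-1, 3]]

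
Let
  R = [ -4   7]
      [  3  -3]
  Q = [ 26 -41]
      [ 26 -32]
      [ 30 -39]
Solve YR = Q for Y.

Y = [[-5, 2], [-2, 6], [-3, 6]]

Since R sits to the right of Y, Y = QR⁻¹.
det R = -9; the adjugate gives R⁻¹ = [[1/3, 7/9], [1/3, 4/9]].
Y = QR⁻¹ = [[26, -41], [26, -32], [30, -39]] · [[1/3, 7/9], [1/3, 4/9]] = [[-5, 2], [-2, 6], [-3, 6]].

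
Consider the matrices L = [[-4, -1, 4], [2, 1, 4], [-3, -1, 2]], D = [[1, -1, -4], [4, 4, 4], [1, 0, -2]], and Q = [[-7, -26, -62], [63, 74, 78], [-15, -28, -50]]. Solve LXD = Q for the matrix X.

X = [[-4, 4, 0], [2, -2, 5], [-3, 2, 5]]

Left-multiply by L⁻¹ and right-multiply by D⁻¹: X = L⁻¹QD⁻¹.
det L = -4; the adjugate gives L⁻¹ = [[-3/2, 1/2, 2], [4, -1, -6], [-1/4, 1/4, 1/2]].
D has determinant -4; D⁻¹ = [[2, 1/2, -3], [-3, -1/2, 5], [1, 1/4, -2]].
L⁻¹Q = [[12, 20, 32], [-1, -10, -26], [10, 11, 10]].
X = (L⁻¹Q)D⁻¹ = [[-4, 4, 0], [2, -2, 5], [-3, 2, 5]].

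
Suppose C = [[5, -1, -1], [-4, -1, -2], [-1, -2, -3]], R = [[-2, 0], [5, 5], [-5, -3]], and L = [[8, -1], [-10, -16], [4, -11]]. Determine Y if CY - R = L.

Y = [[1, 1], [-3, 5], [2, 1]]

CY = L + R = [[6, -1], [-5, -11], [-1, -14]].
C is on the left of Y, so left-multiply by C⁻¹: Y = C⁻¹(L + R).
det C = -2, so C⁻¹ = [[1/2, 1/2, -1/2], [5, 8, -7], [-7/2, -11/2, 9/2]].
Y = C⁻¹(L + R) = [[1, 1], [-3, 5], [2, 1]].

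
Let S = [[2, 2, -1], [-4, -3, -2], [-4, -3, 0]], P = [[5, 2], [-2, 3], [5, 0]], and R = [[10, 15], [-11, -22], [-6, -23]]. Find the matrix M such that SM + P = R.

M = [[5, 2], [-3, 5], [-1, 1]]

SM = R − P = [[5, 13], [-9, -25], [-11, -23]].
Left-multiplying both sides by S⁻¹ gives M = S⁻¹(R − P).
det S = 4, so S⁻¹ = [[-3/2, 3/4, -7/4], [2, -1, 2], [0, -1/2, 1/2]].
M = S⁻¹(R − P) = [[5, 2], [-3, 5], [-1, 1]].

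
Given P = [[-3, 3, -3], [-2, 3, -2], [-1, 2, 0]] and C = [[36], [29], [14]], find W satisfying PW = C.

Since P multiplies W on the left, W = P⁻¹C.
P has determinant -3; P⁻¹ = [[-4/3, 2, -1], [-2/3, 1, 0], [1/3, -1, 1]].
W = P⁻¹C = [[-4/3, 2, -1], [-2/3, 1, 0], [1/3, -1, 1]] · [[36], [29], [14]] = [[-4], [5], [-3]].

W = [[-4], [5], [-3]]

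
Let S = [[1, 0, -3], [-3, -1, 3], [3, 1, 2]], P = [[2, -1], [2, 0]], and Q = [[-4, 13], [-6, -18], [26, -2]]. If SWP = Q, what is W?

W = [[-1, 5], [-3, 0], [4, -2]]

W = S⁻¹QP⁻¹ (apply S⁻¹ on the left and P⁻¹ on the right).
det S = -5, so S⁻¹ = [[1, 3/5, 3/5], [-3, -11/5, -6/5], [0, 1/5, 1/5]].
det P = 2, so P⁻¹ = [[0, 1/2], [-1, 1]].
S⁻¹Q = [[8, 1], [-6, 3], [4, -4]].
W = (S⁻¹Q)P⁻¹ = [[-1, 5], [-3, 0], [4, -2]].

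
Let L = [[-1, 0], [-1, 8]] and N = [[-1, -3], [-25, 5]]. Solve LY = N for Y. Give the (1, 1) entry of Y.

L is on the left of Y, so left-multiply by L⁻¹: Y = L⁻¹N.
det L = -8; the adjugate gives L⁻¹ = [[-1, 0], [-1/8, 1/8]].
Y = L⁻¹N = [[-1, 0], [-1/8, 1/8]] · [[-1, -3], [-25, 5]] = [[1, 3], [-3, 1]].

1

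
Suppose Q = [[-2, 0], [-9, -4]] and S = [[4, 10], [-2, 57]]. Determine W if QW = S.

Q is on the left of W, so left-multiply by Q⁻¹: W = Q⁻¹S.
det Q = 8, so Q⁻¹ = [[-1/2, 0], [9/8, -1/4]].
W = Q⁻¹S = [[-1/2, 0], [9/8, -1/4]] · [[4, 10], [-2, 57]] = [[-2, -5], [5, -3]].

W = [[-2, -5], [5, -3]]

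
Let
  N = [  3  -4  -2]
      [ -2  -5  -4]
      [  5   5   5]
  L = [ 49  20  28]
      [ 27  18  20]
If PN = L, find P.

P = [[5, -2, 6], [3, -4, 2]]

Since N sits to the right of P, P = LN⁻¹.
det N = -5, so N⁻¹ = [[1, -2, -6/5], [2, -5, -16/5], [-3, 7, 23/5]].
P = LN⁻¹ = [[49, 20, 28], [27, 18, 20]] · [[1, -2, -6/5], [2, -5, -16/5], [-3, 7, 23/5]] = [[5, -2, 6], [3, -4, 2]].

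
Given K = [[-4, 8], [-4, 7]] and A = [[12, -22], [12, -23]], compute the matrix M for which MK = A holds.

M = [[-1, -2], [-2, -1]]

Right-multiplying both sides by K⁻¹ gives M = AK⁻¹.
det K = 4, so K⁻¹ = [[7/4, -2], [1, -1]].
M = AK⁻¹ = [[12, -22], [12, -23]] · [[7/4, -2], [1, -1]] = [[-1, -2], [-2, -1]].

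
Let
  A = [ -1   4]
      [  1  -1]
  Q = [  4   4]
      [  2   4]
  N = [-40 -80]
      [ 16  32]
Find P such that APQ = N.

Isolating P: multiply by A⁻¹ from the left and Q⁻¹ from the right, so P = A⁻¹NQ⁻¹.
A has determinant -3; A⁻¹ = [[1/3, 4/3], [1/3, 1/3]].
Q has determinant 8; Q⁻¹ = [[1/2, -1/2], [-1/4, 1/2]].
A⁻¹N = [[8, 16], [-8, -16]].
P = (A⁻¹N)Q⁻¹ = [[0, 4], [0, -4]].

P = [[0, 4], [0, -4]]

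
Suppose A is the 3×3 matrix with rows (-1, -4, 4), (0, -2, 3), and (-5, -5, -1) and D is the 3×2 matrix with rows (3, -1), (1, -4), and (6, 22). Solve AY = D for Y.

Since A multiplies Y on the left, Y = A⁻¹D.
det A = 3, so A⁻¹ = [[17/3, -8, -4/3], [-5, 7, 1], [-10/3, 5, 2/3]].
Y = A⁻¹D = [[17/3, -8, -4/3], [-5, 7, 1], [-10/3, 5, 2/3]] · [[3, -1], [1, -4], [6, 22]] = [[1, -3], [-2, -1], [-1, -2]].

Y = [[1, -3], [-2, -1], [-1, -2]]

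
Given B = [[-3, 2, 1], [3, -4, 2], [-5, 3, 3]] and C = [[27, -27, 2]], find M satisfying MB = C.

M = [[1, 5, -3]]

Since B sits to the right of M, M = CB⁻¹.
B has determinant 5; B⁻¹ = [[-18/5, -3/5, 8/5], [-19/5, -4/5, 9/5], [-11/5, -1/5, 6/5]].
M = CB⁻¹ = [[27, -27, 2]] · [[-18/5, -3/5, 8/5], [-19/5, -4/5, 9/5], [-11/5, -1/5, 6/5]] = [[1, 5, -3]].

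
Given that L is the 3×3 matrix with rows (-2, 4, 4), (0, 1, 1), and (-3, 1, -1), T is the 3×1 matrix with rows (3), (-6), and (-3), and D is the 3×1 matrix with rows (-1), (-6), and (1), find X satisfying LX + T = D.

X = [[2], [5], [-5]]

LX = D − T = [[-4], [0], [4]].
Since L multiplies X on the left, X = L⁻¹(D − T).
L has determinant 4; L⁻¹ = [[-1/2, 2, 0], [-3/4, 7/2, 1/2], [3/4, -5/2, -1/2]].
X = L⁻¹(D − T) = [[2], [5], [-5]].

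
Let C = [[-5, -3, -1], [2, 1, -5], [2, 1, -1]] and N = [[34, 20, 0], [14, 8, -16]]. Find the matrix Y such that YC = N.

Y = [[-6, 1, 1], [-2, 4, -2]]

Since C sits to the right of Y, Y = NC⁻¹.
C has determinant 4; C⁻¹ = [[1, -1, 4], [-2, 7/4, -27/4], [0, -1/4, 1/4]].
Y = NC⁻¹ = [[34, 20, 0], [14, 8, -16]] · [[1, -1, 4], [-2, 7/4, -27/4], [0, -1/4, 1/4]] = [[-6, 1, 1], [-2, 4, -2]].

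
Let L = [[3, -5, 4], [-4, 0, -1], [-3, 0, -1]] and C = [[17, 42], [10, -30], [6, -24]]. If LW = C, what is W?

Since L multiplies W on the left, W = L⁻¹C.
det L = 5, so L⁻¹ = [[0, -1, 1], [-1/5, 9/5, -13/5], [0, 3, -4]].
W = L⁻¹C = [[0, -1, 1], [-1/5, 9/5, -13/5], [0, 3, -4]] · [[17, 42], [10, -30], [6, -24]] = [[-4, 6], [-1, 0], [6, 6]].

W = [[-4, 6], [-1, 0], [6, 6]]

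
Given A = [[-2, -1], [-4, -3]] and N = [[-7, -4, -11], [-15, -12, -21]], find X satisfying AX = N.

Left-multiplying both sides by A⁻¹ gives X = A⁻¹N.
A has determinant 2; A⁻¹ = [[-3/2, 1/2], [2, -1]].
X = A⁻¹N = [[-3/2, 1/2], [2, -1]] · [[-7, -4, -11], [-15, -12, -21]] = [[3, 0, 6], [1, 4, -1]].

X = [[3, 0, 6], [1, 4, -1]]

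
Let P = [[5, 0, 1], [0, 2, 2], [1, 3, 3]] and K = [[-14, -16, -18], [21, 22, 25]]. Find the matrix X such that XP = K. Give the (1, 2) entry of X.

-2

Since P sits to the right of X, X = KP⁻¹.
P has determinant -2; P⁻¹ = [[0, -3/2, 1], [-1, -7, 5], [1, 15/2, -5]].
X = KP⁻¹ = [[-14, -16, -18], [21, 22, 25]] · [[0, -3/2, 1], [-1, -7, 5], [1, 15/2, -5]] = [[-2, -2, -4], [3, 2, 6]].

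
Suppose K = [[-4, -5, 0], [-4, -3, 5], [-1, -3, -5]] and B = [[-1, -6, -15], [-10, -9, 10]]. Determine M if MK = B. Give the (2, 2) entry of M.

Right-multiplying both sides by K⁻¹ gives M = BK⁻¹.
K has determinant 5; K⁻¹ = [[6, -5, -5], [-5, 4, 4], [9/5, -7/5, -8/5]].
M = BK⁻¹ = [[-1, -6, -15], [-10, -9, 10]] · [[6, -5, -5], [-5, 4, 4], [9/5, -7/5, -8/5]] = [[-3, 2, 5], [3, 0, -2]].

0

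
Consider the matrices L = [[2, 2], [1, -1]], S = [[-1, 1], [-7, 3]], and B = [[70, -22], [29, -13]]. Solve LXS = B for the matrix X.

X = [[3, -5], [4, -1]]

Left-multiply by L⁻¹ and right-multiply by S⁻¹: X = L⁻¹BS⁻¹.
L has determinant -4; L⁻¹ = [[1/4, 1/2], [1/4, -1/2]].
S has determinant 4; S⁻¹ = [[3/4, -1/4], [7/4, -1/4]].
L⁻¹B = [[32, -12], [3, 1]].
X = (L⁻¹B)S⁻¹ = [[3, -5], [4, -1]].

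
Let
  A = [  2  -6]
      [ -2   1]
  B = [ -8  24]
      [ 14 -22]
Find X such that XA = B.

X = [[-4, 0], [3, -4]]

A is on the right of X, so right-multiply by A⁻¹: X = BA⁻¹.
det A = -10, so A⁻¹ = [[-1/10, -3/5], [-1/5, -1/5]].
X = BA⁻¹ = [[-8, 24], [14, -22]] · [[-1/10, -3/5], [-1/5, -1/5]] = [[-4, 0], [3, -4]].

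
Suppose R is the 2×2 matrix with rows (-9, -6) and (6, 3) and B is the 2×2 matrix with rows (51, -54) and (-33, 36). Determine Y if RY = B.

Since R multiplies Y on the left, Y = R⁻¹B.
det R = 9, so R⁻¹ = [[1/3, 2/3], [-2/3, -1]].
Y = R⁻¹B = [[1/3, 2/3], [-2/3, -1]] · [[51, -54], [-33, 36]] = [[-5, 6], [-1, 0]].

Y = [[-5, 6], [-1, 0]]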